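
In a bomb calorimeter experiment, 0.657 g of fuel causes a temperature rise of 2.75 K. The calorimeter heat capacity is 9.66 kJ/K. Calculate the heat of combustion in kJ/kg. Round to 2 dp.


Hc = C_cal * delta_T / m_fuel
Q_released = 9.66 * 2.75 = 26.5650 kJ
m_fuel = 0.657 g = 0.657/1000 kg = 0.000657 kg
Hc = 26.5650 / 0.000657 = 40433.79 kJ/kg


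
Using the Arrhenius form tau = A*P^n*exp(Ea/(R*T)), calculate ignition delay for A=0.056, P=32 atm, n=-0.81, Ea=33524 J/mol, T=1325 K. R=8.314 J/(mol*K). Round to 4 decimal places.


tau = A * P^n * exp(Ea/(R*T))
P^n = 32^(-0.81) = 0.06037102
Ea/(R*T) = 33524/(8.314*1325) = 3.043196
exp(Ea/(R*T)) = 20.972165
tau = 0.056 * 0.06037102 * 20.972165 = 0.0709 ms


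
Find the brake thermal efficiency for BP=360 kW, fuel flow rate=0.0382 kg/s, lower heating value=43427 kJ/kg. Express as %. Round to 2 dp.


eta_BTE = (BP / (mf * LHV)) * 100
Denominator = 0.0382 * 43427 = 1658.9114 kW
eta_BTE = (360 / 1658.9114) * 100 = 21.70%


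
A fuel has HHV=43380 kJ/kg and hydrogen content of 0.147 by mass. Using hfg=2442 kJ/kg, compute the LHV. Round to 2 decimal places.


LHV = HHV - hfg * 9 * H
Water correction = 2442 * 9 * 0.147 = 3230.766 kJ/kg
LHV = 43380 - 3230.766 = 40149.23 kJ/kg


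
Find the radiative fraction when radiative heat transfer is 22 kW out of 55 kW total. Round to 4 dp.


f_rad = Q_rad / Q_total
f_rad = 22 / 55 = 0.4000


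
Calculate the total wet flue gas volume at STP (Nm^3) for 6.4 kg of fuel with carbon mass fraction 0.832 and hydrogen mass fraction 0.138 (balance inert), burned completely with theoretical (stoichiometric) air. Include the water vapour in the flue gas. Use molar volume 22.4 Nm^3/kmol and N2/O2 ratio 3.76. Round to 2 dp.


Per kg fuel: CO2 = (C/12 kmol)*22.4 = (0.832/12)*22.4 = 1.55307 Nm^3
Per kg fuel: H2O = (H/2 kmol)*22.4 = (0.138/2)*22.4 = 1.54560 Nm^3
O2 needed per kg fuel = C/12 + H/4 = 0.832/12 + 0.138/4 = 0.10383333 kmol
Per kg fuel: N2 = O2*3.76*22.4 = 0.10383333*3.76*22.4 = 8.74526 Nm^3
Total per kg = 1.55307 + 1.54560 + 8.74526 = 11.84393 Nm^3
Total = 11.84393 * 6.4 = 75.80 Nm^3


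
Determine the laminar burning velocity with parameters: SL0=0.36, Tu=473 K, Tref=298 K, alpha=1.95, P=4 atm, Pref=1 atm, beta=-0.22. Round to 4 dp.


SL = SL0 * (Tu/Tref)^alpha * (P/Pref)^beta
T ratio = 473/298 = 1.58724832
(T ratio)^alpha = 1.58724832^1.95 = 2.461827
(P/Pref)^beta = 4^(-0.22) = 0.737135
SL = 0.36 * 2.461827 * 0.737135 = 0.6533 m/s


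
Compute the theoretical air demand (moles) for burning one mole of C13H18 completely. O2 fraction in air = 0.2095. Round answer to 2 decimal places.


Balanced combustion: C13H18 + 17.5 O2 -> 13 CO2 + 9 H2O
O2 needed = C + H/4 = 13 + 18/4 = 17.50 moles
Air moles = O2 / 0.2095 = 17.50 / 0.2095 = 83.53 moles air


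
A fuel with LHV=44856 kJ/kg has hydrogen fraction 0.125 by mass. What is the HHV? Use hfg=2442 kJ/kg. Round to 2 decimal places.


HHV = LHV + hfg * 9 * H
Water addition = 2442 * 9 * 0.125 = 2747.250 kJ/kg
HHV = 44856 + 2747.250 = 47603.25 kJ/kg


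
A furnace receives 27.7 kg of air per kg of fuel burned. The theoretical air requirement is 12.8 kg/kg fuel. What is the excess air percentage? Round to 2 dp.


Excess air = actual - stoichiometric = 27.7 - 12.8 = 14.90 kg/kg fuel
Excess air % = (excess / stoich) * 100 = (14.90 / 12.8) * 100 = 116.41%


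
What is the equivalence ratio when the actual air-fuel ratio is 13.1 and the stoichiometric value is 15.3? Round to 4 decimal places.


phi = AFR_stoich / AFR_actual
phi = 15.3 / 13.1 = 1.1679


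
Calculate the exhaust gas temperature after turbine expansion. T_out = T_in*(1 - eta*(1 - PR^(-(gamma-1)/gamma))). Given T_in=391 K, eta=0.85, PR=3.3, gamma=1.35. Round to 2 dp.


T_out = T_in * (1 - eta * (1 - PR^(-(gamma-1)/gamma)))
Exponent = -(1.35-1)/1.35 = -0.25925926
PR^exp = 3.3^(-0.25925926) = 0.73378775
Factor = 1 - 0.85*(1 - 0.73378775) = 0.77371959
T_out = 391 * 0.77371959 = 302.52 K


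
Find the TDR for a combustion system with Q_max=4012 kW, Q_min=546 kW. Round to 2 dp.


TDR = Q_max / Q_min
TDR = 4012 / 546 = 7.35


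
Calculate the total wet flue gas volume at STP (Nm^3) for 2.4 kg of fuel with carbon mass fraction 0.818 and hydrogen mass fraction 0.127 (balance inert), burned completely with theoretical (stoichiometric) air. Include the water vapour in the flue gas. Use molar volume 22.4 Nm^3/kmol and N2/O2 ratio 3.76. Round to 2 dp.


Per kg fuel: CO2 = (C/12 kmol)*22.4 = (0.818/12)*22.4 = 1.52693 Nm^3
Per kg fuel: H2O = (H/2 kmol)*22.4 = (0.127/2)*22.4 = 1.42240 Nm^3
O2 needed per kg fuel = C/12 + H/4 = 0.818/12 + 0.127/4 = 0.09991667 kmol
Per kg fuel: N2 = O2*3.76*22.4 = 0.09991667*3.76*22.4 = 8.41538 Nm^3
Total per kg = 1.52693 + 1.42240 + 8.41538 = 11.36471 Nm^3
Total = 11.36471 * 2.4 = 27.28 Nm^3


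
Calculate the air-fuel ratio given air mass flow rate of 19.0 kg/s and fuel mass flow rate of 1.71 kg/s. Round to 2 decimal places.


AFR = m_air / m_fuel
AFR = 19.0 / 1.71 = 11.11


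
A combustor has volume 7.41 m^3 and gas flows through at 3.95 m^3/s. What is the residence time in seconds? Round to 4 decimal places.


tau = V / Q_flow
tau = 7.41 / 3.95 = 1.8759 s


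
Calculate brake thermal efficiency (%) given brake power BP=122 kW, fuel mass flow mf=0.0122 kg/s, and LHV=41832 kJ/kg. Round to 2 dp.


eta_BTE = (BP / (mf * LHV)) * 100
Denominator = 0.0122 * 41832 = 510.3504 kW
eta_BTE = (122 / 510.3504) * 100 = 23.91%


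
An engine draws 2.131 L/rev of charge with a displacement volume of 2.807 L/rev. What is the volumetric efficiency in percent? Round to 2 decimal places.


eta_v = (V_actual / V_disp) * 100
Ratio = 2.131 / 2.807 = 0.7592
eta_v = 0.7592 * 100 = 75.92%


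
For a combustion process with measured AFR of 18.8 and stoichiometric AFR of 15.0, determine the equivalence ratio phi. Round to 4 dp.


phi = AFR_stoich / AFR_actual
phi = 15.0 / 18.8 = 0.7979


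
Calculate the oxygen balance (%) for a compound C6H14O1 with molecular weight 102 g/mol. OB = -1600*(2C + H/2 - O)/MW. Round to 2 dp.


OB = -1600 * (2C + H/2 - O) / MW
Inner = 2*6 + 14/2 - 1 = 18.00
OB = -1600 * 18.00 / 102 = -282.35%


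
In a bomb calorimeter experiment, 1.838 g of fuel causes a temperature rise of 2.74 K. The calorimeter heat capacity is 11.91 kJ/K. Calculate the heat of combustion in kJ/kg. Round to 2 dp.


Hc = C_cal * delta_T / m_fuel
Q_released = 11.91 * 2.74 = 32.6334 kJ
m_fuel = 1.838 g = 1.838/1000 kg = 0.001838 kg
Hc = 32.6334 / 0.001838 = 17754.84 kJ/kg


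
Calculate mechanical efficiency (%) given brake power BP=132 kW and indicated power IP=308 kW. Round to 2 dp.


eta_mech = (BP / IP) * 100
Ratio = 132 / 308 = 0.4286
eta_mech = 0.4286 * 100 = 42.86%


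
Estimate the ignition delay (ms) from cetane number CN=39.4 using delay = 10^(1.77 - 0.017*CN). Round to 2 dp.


delay = 10^(1.77 - 0.017*CN)
Exponent = 1.77 - 0.017*39.4 = 1.1002
delay = 10^1.1002 = 12.60 ms


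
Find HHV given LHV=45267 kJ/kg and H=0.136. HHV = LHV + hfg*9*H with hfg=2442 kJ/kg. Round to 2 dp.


HHV = LHV + hfg * 9 * H
Water addition = 2442 * 9 * 0.136 = 2989.008 kJ/kg
HHV = 45267 + 2989.008 = 48256.01 kJ/kg


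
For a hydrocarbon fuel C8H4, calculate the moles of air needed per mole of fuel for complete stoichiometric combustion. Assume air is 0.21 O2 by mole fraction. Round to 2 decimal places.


Balanced combustion: C8H4 + 9 O2 -> 8 CO2 + 2 H2O
O2 needed = C + H/4 = 8 + 4/4 = 9.00 moles
Air moles = O2 / 0.21 = 9.00 / 0.21 = 42.86 moles air


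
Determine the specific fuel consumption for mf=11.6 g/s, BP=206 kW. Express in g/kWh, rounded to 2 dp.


SFC = (mf / BP) * 3600
Rate = 11.6 / 206 = 0.056311 g/(s*kW)
SFC = 0.056311 * 3600 = 202.72 g/kWh


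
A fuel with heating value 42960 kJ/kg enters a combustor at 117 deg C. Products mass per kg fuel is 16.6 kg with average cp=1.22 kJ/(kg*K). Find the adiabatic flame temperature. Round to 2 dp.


T_ad = T_in + Hc / (m_p * cp)
Denominator = 16.6 * 1.22 = 20.2520
Temperature rise = 42960 / 20.2520 = 2121.27 K
T_ad = 117 + 2121.27 = 2238.27 deg C


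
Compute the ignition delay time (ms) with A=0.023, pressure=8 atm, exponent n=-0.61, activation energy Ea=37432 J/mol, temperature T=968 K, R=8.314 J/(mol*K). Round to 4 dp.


tau = A * P^n * exp(Ea/(R*T))
P^n = 8^(-0.61) = 0.28126462
Ea/(R*T) = 37432/(8.314*968) = 4.651121
exp(Ea/(R*T)) = 104.702310
tau = 0.023 * 0.28126462 * 104.702310 = 0.6773 ms


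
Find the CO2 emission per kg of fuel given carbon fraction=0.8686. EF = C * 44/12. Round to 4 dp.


EF = C_frac * (M_CO2 / M_C)
EF = 0.8686 * (44/12)
EF = 0.8686 * 3.666667 = 3.1849 kg_CO2/kg_fuel


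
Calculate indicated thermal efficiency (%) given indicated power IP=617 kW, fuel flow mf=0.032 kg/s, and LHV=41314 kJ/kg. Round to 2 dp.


eta_ith = (IP / (mf * LHV)) * 100
Denominator = 0.032 * 41314 = 1322.0480 kW
eta_ith = (617 / 1322.0480) * 100 = 46.67%


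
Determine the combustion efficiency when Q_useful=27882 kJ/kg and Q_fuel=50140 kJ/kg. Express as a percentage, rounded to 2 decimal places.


Efficiency = (Q_useful / Q_fuel) * 100
Efficiency = (27882 / 50140) * 100
Efficiency = 0.5561 * 100 = 55.61%


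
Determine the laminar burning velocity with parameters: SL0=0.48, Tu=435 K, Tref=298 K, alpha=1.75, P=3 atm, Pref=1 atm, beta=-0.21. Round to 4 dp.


SL = SL0 * (Tu/Tref)^alpha * (P/Pref)^beta
T ratio = 435/298 = 1.45973154
(T ratio)^alpha = 1.45973154^1.75 = 1.938553
(P/Pref)^beta = 3^(-0.21) = 0.793971
SL = 0.48 * 1.938553 * 0.793971 = 0.7388 m/s


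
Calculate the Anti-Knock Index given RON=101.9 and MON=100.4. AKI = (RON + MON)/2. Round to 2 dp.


AKI = (RON + MON) / 2
AKI = (101.9 + 100.4) / 2
AKI = 202.3 / 2 = 101.15


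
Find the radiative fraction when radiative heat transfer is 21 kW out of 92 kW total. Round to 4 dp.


f_rad = Q_rad / Q_total
f_rad = 21 / 92 = 0.2283


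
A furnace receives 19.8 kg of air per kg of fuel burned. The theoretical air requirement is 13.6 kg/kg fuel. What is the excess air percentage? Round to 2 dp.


Excess air = actual - stoichiometric = 19.8 - 13.6 = 6.20 kg/kg fuel
Excess air % = (excess / stoich) * 100 = (6.20 / 13.6) * 100 = 45.59%


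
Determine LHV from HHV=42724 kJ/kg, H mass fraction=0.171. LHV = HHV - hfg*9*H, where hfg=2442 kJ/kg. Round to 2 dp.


LHV = HHV - hfg * 9 * H
Water correction = 2442 * 9 * 0.171 = 3758.238 kJ/kg
LHV = 42724 - 3758.238 = 38965.76 kJ/kg


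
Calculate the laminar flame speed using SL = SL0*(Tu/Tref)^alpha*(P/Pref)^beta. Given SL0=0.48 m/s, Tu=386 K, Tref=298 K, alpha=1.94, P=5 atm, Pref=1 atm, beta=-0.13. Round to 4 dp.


SL = SL0 * (Tu/Tref)^alpha * (P/Pref)^beta
T ratio = 386/298 = 1.29530201
(T ratio)^alpha = 1.29530201^1.94 = 1.651961
(P/Pref)^beta = 5^(-0.13) = 0.811211
SL = 0.48 * 1.651961 * 0.811211 = 0.6432 m/s


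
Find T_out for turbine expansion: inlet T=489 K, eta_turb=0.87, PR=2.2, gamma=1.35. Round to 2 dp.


T_out = T_in * (1 - eta * (1 - PR^(-(gamma-1)/gamma)))
Exponent = -(1.35-1)/1.35 = -0.25925926
PR^exp = 2.2^(-0.25925926) = 0.81512413
Factor = 1 - 0.87*(1 - 0.81512413) = 0.83915799
T_out = 489 * 0.83915799 = 410.35 K


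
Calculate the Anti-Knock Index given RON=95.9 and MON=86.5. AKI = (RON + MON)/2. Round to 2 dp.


AKI = (RON + MON) / 2
AKI = (95.9 + 86.5) / 2
AKI = 182.4 / 2 = 91.20


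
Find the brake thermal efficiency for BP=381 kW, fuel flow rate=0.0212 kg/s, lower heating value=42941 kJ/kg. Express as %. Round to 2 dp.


eta_BTE = (BP / (mf * LHV)) * 100
Denominator = 0.0212 * 42941 = 910.3492 kW
eta_BTE = (381 / 910.3492) * 100 = 41.85%


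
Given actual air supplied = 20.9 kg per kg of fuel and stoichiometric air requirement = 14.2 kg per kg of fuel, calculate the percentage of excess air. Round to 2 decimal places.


Excess air = actual - stoichiometric = 20.9 - 14.2 = 6.70 kg/kg fuel
Excess air % = (excess / stoich) * 100 = (6.70 / 14.2) * 100 = 47.18%


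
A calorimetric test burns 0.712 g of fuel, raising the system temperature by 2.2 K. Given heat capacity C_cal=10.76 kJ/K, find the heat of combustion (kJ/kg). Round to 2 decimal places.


Hc = C_cal * delta_T / m_fuel
Q_released = 10.76 * 2.2 = 23.6720 kJ
m_fuel = 0.712 g = 0.712/1000 kg = 0.000712 kg
Hc = 23.6720 / 0.000712 = 33247.19 kJ/kg


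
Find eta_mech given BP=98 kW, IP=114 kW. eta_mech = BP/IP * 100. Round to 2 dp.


eta_mech = (BP / IP) * 100
Ratio = 98 / 114 = 0.8596
eta_mech = 0.8596 * 100 = 85.96%


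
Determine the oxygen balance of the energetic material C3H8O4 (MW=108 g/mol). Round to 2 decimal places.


OB = -1600 * (2C + H/2 - O) / MW
Inner = 2*3 + 8/2 - 4 = 6.00
OB = -1600 * 6.00 / 108 = -88.89%


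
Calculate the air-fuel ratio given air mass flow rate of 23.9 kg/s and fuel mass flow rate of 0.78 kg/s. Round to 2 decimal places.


AFR = m_air / m_fuel
AFR = 23.9 / 0.78 = 30.64


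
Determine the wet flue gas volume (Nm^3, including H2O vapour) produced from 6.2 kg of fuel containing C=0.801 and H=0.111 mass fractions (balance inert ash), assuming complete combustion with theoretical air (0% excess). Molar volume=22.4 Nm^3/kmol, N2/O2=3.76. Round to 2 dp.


Per kg fuel: CO2 = (C/12 kmol)*22.4 = (0.801/12)*22.4 = 1.49520 Nm^3
Per kg fuel: H2O = (H/2 kmol)*22.4 = (0.111/2)*22.4 = 1.24320 Nm^3
O2 needed per kg fuel = C/12 + H/4 = 0.801/12 + 0.111/4 = 0.09450000 kmol
Per kg fuel: N2 = O2*3.76*22.4 = 0.09450000*3.76*22.4 = 7.95917 Nm^3
Total per kg = 1.49520 + 1.24320 + 7.95917 = 10.69757 Nm^3
Total = 10.69757 * 6.2 = 66.32 Nm^3


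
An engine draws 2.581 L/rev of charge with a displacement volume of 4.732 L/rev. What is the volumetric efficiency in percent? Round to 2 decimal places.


eta_v = (V_actual / V_disp) * 100
Ratio = 2.581 / 4.732 = 0.5454
eta_v = 0.5454 * 100 = 54.54%


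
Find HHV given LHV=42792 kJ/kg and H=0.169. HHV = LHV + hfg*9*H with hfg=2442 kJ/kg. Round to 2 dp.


HHV = LHV + hfg * 9 * H
Water addition = 2442 * 9 * 0.169 = 3714.282 kJ/kg
HHV = 42792 + 3714.282 = 46506.28 kJ/kg


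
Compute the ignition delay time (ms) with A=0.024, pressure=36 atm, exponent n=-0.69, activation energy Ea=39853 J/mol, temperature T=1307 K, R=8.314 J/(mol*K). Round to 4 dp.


tau = A * P^n * exp(Ea/(R*T))
P^n = 36^(-0.69) = 0.08436286
Ea/(R*T) = 39853/(8.314*1307) = 3.667545
exp(Ea/(R*T)) = 39.155647
tau = 0.024 * 0.08436286 * 39.155647 = 0.0793 ms


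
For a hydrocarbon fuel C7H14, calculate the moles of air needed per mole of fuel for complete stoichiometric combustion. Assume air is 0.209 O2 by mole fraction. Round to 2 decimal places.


Balanced combustion: C7H14 + 10.5 O2 -> 7 CO2 + 7 H2O
O2 needed = C + H/4 = 7 + 14/4 = 10.50 moles
Air moles = O2 / 0.209 = 10.50 / 0.209 = 50.24 moles air


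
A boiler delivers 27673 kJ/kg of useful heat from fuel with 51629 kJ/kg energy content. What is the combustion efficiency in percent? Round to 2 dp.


Efficiency = (Q_useful / Q_fuel) * 100
Efficiency = (27673 / 51629) * 100
Efficiency = 0.5360 * 100 = 53.60%


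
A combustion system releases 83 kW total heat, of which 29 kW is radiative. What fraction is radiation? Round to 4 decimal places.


f_rad = Q_rad / Q_total
f_rad = 29 / 83 = 0.3494


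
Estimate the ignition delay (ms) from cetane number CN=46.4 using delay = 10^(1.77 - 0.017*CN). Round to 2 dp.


delay = 10^(1.77 - 0.017*CN)
Exponent = 1.77 - 0.017*46.4 = 0.9812
delay = 10^0.9812 = 9.58 ms


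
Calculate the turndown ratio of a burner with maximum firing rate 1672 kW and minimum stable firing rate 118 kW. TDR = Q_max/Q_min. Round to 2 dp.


TDR = Q_max / Q_min
TDR = 1672 / 118 = 14.17


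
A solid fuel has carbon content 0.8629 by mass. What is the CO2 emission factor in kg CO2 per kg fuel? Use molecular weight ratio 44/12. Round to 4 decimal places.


EF = C_frac * (M_CO2 / M_C)
EF = 0.8629 * (44/12)
EF = 0.8629 * 3.666667 = 3.1640 kg_CO2/kg_fuel


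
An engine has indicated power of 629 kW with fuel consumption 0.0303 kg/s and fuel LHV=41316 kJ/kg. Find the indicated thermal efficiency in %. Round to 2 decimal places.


eta_ith = (IP / (mf * LHV)) * 100
Denominator = 0.0303 * 41316 = 1251.8748 kW
eta_ith = (629 / 1251.8748) * 100 = 50.24%


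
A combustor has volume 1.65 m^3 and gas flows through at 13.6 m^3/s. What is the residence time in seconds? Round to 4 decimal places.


tau = V / Q_flow
tau = 1.65 / 13.6 = 0.1213 s


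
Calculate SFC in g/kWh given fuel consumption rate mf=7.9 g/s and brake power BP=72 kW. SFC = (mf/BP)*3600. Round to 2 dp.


SFC = (mf / BP) * 3600
Rate = 7.9 / 72 = 0.109722 g/(s*kW)
SFC = 0.109722 * 3600 = 395.00 g/kWh


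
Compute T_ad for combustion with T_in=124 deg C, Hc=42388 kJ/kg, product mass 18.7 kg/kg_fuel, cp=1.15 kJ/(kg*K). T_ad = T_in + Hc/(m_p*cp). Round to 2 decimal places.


T_ad = T_in + Hc / (m_p * cp)
Denominator = 18.7 * 1.15 = 21.5050
Temperature rise = 42388 / 21.5050 = 1971.08 K
T_ad = 124 + 1971.08 = 2095.08 deg C


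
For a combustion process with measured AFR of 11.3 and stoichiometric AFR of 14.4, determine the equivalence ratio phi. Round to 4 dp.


phi = AFR_stoich / AFR_actual
phi = 14.4 / 11.3 = 1.2743


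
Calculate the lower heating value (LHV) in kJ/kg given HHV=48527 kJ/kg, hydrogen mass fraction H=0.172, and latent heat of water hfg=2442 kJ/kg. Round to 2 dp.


LHV = HHV - hfg * 9 * H
Water correction = 2442 * 9 * 0.172 = 3780.216 kJ/kg
LHV = 48527 - 3780.216 = 44746.78 kJ/kg


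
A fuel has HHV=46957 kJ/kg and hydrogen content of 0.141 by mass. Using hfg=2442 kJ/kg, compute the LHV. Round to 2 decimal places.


LHV = HHV - hfg * 9 * H
Water correction = 2442 * 9 * 0.141 = 3098.898 kJ/kg
LHV = 46957 - 3098.898 = 43858.10 kJ/kg


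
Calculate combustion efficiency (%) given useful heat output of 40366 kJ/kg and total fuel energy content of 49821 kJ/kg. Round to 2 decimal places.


Efficiency = (Q_useful / Q_fuel) * 100
Efficiency = (40366 / 49821) * 100
Efficiency = 0.8102 * 100 = 81.02%


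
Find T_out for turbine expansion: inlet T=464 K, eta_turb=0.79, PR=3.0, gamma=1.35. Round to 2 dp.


T_out = T_in * (1 - eta * (1 - PR^(-(gamma-1)/gamma)))
Exponent = -(1.35-1)/1.35 = -0.25925926
PR^exp = 3.0^(-0.25925926) = 0.75214556
Factor = 1 - 0.79*(1 - 0.75214556) = 0.80419499
T_out = 464 * 0.80419499 = 373.15 K


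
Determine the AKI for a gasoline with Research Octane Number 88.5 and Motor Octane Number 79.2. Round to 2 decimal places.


AKI = (RON + MON) / 2
AKI = (88.5 + 79.2) / 2
AKI = 167.7 / 2 = 83.85


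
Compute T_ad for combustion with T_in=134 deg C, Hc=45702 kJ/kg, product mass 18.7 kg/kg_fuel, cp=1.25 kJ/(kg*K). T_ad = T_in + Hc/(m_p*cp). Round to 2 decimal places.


T_ad = T_in + Hc / (m_p * cp)
Denominator = 18.7 * 1.25 = 23.3750
Temperature rise = 45702 / 23.3750 = 1955.17 K
T_ad = 134 + 1955.17 = 2089.17 deg C


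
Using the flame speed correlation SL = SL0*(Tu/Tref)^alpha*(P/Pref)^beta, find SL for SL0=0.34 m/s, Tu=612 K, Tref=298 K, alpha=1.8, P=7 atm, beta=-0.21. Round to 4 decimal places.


SL = SL0 * (Tu/Tref)^alpha * (P/Pref)^beta
T ratio = 612/298 = 2.05369128
(T ratio)^alpha = 2.05369128^1.8 = 3.652273
(P/Pref)^beta = 7^(-0.21) = 0.664553
SL = 0.34 * 3.652273 * 0.664553 = 0.8252 m/s


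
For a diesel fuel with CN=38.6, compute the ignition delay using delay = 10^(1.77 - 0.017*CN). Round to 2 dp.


delay = 10^(1.77 - 0.017*CN)
Exponent = 1.77 - 0.017*38.6 = 1.1138
delay = 10^1.1138 = 13.00 ms


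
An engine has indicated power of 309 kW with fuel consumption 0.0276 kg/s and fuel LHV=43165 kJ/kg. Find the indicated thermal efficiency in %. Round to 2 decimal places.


eta_ith = (IP / (mf * LHV)) * 100
Denominator = 0.0276 * 43165 = 1191.3540 kW
eta_ith = (309 / 1191.3540) * 100 = 25.94%


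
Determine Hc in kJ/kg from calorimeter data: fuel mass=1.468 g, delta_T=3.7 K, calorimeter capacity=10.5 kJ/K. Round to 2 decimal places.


Hc = C_cal * delta_T / m_fuel
Q_released = 10.5 * 3.7 = 38.8500 kJ
m_fuel = 1.468 g = 1.468/1000 kg = 0.001468 kg
Hc = 38.8500 / 0.001468 = 26464.58 kJ/kg


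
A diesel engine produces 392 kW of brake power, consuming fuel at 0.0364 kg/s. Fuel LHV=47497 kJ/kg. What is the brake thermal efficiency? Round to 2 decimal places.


eta_BTE = (BP / (mf * LHV)) * 100
Denominator = 0.0364 * 47497 = 1728.8908 kW
eta_BTE = (392 / 1728.8908) * 100 = 22.67%


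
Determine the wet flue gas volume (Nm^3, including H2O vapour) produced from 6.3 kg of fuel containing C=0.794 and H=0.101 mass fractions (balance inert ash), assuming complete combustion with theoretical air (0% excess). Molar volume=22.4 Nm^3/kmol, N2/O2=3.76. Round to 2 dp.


Per kg fuel: CO2 = (C/12 kmol)*22.4 = (0.794/12)*22.4 = 1.48213 Nm^3
Per kg fuel: H2O = (H/2 kmol)*22.4 = (0.101/2)*22.4 = 1.13120 Nm^3
O2 needed per kg fuel = C/12 + H/4 = 0.794/12 + 0.101/4 = 0.09141667 kmol
Per kg fuel: N2 = O2*3.76*22.4 = 0.09141667*3.76*22.4 = 7.69948 Nm^3
Total per kg = 1.48213 + 1.13120 + 7.69948 = 10.31281 Nm^3
Total = 10.31281 * 6.3 = 64.97 Nm^3


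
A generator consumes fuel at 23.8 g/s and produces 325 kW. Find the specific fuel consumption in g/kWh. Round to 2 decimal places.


SFC = (mf / BP) * 3600
Rate = 23.8 / 325 = 0.073231 g/(s*kW)
SFC = 0.073231 * 3600 = 263.63 g/kWh


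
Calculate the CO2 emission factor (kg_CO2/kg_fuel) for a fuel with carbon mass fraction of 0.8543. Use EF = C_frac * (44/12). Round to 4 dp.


EF = C_frac * (M_CO2 / M_C)
EF = 0.8543 * (44/12)
EF = 0.8543 * 3.666667 = 3.1324 kg_CO2/kg_fuel


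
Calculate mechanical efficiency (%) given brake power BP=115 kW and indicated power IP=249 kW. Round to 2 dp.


eta_mech = (BP / IP) * 100
Ratio = 115 / 249 = 0.4618
eta_mech = 0.4618 * 100 = 46.18%


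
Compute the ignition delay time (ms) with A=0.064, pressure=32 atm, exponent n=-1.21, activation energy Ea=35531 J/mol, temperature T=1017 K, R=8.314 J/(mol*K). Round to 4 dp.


tau = A * P^n * exp(Ea/(R*T))
P^n = 32^(-1.21) = 0.01509276
Ea/(R*T) = 35531/(8.314*1017) = 4.202197
exp(Ea/(R*T)) = 66.833034
tau = 0.064 * 0.01509276 * 66.833034 = 0.0646 ms


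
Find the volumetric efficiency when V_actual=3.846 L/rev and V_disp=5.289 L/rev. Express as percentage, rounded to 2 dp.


eta_v = (V_actual / V_disp) * 100
Ratio = 3.846 / 5.289 = 0.7272
eta_v = 0.7272 * 100 = 72.72%


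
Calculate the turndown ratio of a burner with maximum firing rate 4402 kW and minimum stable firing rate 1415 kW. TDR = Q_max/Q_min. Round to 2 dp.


TDR = Q_max / Q_min
TDR = 4402 / 1415 = 3.11


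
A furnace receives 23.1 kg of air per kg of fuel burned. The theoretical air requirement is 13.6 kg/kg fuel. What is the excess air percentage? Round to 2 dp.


Excess air = actual - stoichiometric = 23.1 - 13.6 = 9.50 kg/kg fuel
Excess air % = (excess / stoich) * 100 = (9.50 / 13.6) * 100 = 69.85%


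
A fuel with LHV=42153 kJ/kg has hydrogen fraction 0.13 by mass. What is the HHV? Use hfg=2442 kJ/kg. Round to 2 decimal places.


HHV = LHV + hfg * 9 * H
Water addition = 2442 * 9 * 0.13 = 2857.140 kJ/kg
HHV = 42153 + 2857.140 = 45010.14 kJ/kg


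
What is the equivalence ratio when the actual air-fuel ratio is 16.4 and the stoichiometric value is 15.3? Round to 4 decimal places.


phi = AFR_stoich / AFR_actual
phi = 15.3 / 16.4 = 0.9329


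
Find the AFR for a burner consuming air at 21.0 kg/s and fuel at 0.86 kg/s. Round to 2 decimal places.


AFR = m_air / m_fuel
AFR = 21.0 / 0.86 = 24.42


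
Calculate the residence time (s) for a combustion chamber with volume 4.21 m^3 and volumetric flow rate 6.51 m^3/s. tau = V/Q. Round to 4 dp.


tau = V / Q_flow
tau = 4.21 / 6.51 = 0.6467 s


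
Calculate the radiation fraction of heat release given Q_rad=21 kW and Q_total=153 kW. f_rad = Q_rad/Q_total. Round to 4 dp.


f_rad = Q_rad / Q_total
f_rad = 21 / 153 = 0.1373


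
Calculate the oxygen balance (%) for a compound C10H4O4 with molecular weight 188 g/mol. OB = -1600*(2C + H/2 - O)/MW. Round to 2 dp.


OB = -1600 * (2C + H/2 - O) / MW
Inner = 2*10 + 4/2 - 4 = 18.00
OB = -1600 * 18.00 / 188 = -153.19%


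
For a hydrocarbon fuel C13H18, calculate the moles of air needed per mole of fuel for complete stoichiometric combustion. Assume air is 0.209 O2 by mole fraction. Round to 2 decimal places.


Balanced combustion: C13H18 + 17.5 O2 -> 13 CO2 + 9 H2O
O2 needed = C + H/4 = 13 + 18/4 = 17.50 moles
Air moles = O2 / 0.209 = 17.50 / 0.209 = 83.73 moles air


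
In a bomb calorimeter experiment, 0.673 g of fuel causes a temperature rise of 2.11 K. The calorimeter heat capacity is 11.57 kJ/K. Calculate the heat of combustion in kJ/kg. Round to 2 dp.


Hc = C_cal * delta_T / m_fuel
Q_released = 11.57 * 2.11 = 24.4127 kJ
m_fuel = 0.673 g = 0.673/1000 kg = 0.000673 kg
Hc = 24.4127 / 0.000673 = 36274.44 kJ/kg


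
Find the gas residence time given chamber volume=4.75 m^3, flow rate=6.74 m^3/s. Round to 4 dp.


tau = V / Q_flow
tau = 4.75 / 6.74 = 0.7047 s


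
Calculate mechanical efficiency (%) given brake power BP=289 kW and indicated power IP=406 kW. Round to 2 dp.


eta_mech = (BP / IP) * 100
Ratio = 289 / 406 = 0.7118
eta_mech = 0.7118 * 100 = 71.18%


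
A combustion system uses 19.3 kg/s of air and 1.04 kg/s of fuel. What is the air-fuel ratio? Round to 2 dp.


AFR = m_air / m_fuel
AFR = 19.3 / 1.04 = 18.56


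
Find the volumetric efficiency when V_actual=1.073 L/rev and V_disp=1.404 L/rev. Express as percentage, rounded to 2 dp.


eta_v = (V_actual / V_disp) * 100
Ratio = 1.073 / 1.404 = 0.7642
eta_v = 0.7642 * 100 = 76.42%


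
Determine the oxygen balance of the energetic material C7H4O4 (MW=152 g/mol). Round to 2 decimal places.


OB = -1600 * (2C + H/2 - O) / MW
Inner = 2*7 + 4/2 - 4 = 12.00
OB = -1600 * 12.00 / 152 = -126.32%


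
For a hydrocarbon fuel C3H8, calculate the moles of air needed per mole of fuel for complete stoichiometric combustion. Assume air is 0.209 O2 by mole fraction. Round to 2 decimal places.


Balanced combustion: C3H8 + 5 O2 -> 3 CO2 + 4 H2O
O2 needed = C + H/4 = 3 + 8/4 = 5.00 moles
Air moles = O2 / 0.209 = 5.00 / 0.209 = 23.92 moles air


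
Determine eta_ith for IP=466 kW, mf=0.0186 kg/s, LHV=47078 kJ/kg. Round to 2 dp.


eta_ith = (IP / (mf * LHV)) * 100
Denominator = 0.0186 * 47078 = 875.6508 kW
eta_ith = (466 / 875.6508) * 100 = 53.22%


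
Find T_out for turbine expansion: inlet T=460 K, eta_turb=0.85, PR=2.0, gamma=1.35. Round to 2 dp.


T_out = T_in * (1 - eta * (1 - PR^(-(gamma-1)/gamma)))
Exponent = -(1.35-1)/1.35 = -0.25925926
PR^exp = 2.0^(-0.25925926) = 0.83551680
Factor = 1 - 0.85*(1 - 0.83551680) = 0.86018928
T_out = 460 * 0.86018928 = 395.69 K


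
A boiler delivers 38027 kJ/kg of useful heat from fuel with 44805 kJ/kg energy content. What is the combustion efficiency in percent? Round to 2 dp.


Efficiency = (Q_useful / Q_fuel) * 100
Efficiency = (38027 / 44805) * 100
Efficiency = 0.8487 * 100 = 84.87%


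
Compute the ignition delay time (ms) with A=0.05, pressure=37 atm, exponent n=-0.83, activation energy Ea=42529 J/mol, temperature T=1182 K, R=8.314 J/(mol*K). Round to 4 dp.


tau = A * P^n * exp(Ea/(R*T))
P^n = 37^(-0.83) = 0.04993356
Ea/(R*T) = 42529/(8.314*1182) = 4.327705
exp(Ea/(R*T)) = 75.770213
tau = 0.05 * 0.04993356 * 75.770213 = 0.1892 ms


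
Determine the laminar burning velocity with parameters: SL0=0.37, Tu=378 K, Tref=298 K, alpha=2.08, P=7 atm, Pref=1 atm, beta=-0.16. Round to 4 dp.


SL = SL0 * (Tu/Tref)^alpha * (P/Pref)^beta
T ratio = 378/298 = 1.26845638
(T ratio)^alpha = 1.26845638^2.08 = 1.639884
(P/Pref)^beta = 7^(-0.16) = 0.732461
SL = 0.37 * 1.639884 * 0.732461 = 0.4444 m/s


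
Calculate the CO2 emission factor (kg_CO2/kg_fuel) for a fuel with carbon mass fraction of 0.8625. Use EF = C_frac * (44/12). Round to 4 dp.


EF = C_frac * (M_CO2 / M_C)
EF = 0.8625 * (44/12)
EF = 0.8625 * 3.666667 = 3.1625 kg_CO2/kg_fuel


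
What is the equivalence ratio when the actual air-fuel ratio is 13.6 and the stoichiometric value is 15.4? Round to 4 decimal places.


phi = AFR_stoich / AFR_actual
phi = 15.4 / 13.6 = 1.1324


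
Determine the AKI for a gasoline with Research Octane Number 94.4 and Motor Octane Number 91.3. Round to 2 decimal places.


AKI = (RON + MON) / 2
AKI = (94.4 + 91.3) / 2
AKI = 185.7 / 2 = 92.85


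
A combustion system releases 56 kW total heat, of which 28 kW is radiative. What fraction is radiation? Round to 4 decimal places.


f_rad = Q_rad / Q_total
f_rad = 28 / 56 = 0.5000


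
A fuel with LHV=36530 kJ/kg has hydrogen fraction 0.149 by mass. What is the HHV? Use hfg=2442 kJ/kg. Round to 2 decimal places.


HHV = LHV + hfg * 9 * H
Water addition = 2442 * 9 * 0.149 = 3274.722 kJ/kg
HHV = 36530 + 3274.722 = 39804.72 kJ/kg


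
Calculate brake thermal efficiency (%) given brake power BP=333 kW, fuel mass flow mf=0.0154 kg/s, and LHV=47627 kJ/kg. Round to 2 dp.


eta_BTE = (BP / (mf * LHV)) * 100
Denominator = 0.0154 * 47627 = 733.4558 kW
eta_BTE = (333 / 733.4558) * 100 = 45.40%


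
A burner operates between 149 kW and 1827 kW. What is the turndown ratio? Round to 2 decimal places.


TDR = Q_max / Q_min
TDR = 1827 / 149 = 12.26


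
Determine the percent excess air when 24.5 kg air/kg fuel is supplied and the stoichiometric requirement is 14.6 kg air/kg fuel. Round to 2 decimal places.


Excess air = actual - stoichiometric = 24.5 - 14.6 = 9.90 kg/kg fuel
Excess air % = (excess / stoich) * 100 = (9.90 / 14.6) * 100 = 67.81%


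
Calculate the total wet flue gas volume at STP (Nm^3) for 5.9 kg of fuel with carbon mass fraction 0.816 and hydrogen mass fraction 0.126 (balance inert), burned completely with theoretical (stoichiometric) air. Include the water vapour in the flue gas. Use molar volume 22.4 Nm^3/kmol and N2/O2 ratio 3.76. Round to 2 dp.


Per kg fuel: CO2 = (C/12 kmol)*22.4 = (0.816/12)*22.4 = 1.52320 Nm^3
Per kg fuel: H2O = (H/2 kmol)*22.4 = (0.126/2)*22.4 = 1.41120 Nm^3
O2 needed per kg fuel = C/12 + H/4 = 0.816/12 + 0.126/4 = 0.09950000 kmol
Per kg fuel: N2 = O2*3.76*22.4 = 0.09950000*3.76*22.4 = 8.38029 Nm^3
Total per kg = 1.52320 + 1.41120 + 8.38029 = 11.31469 Nm^3
Total = 11.31469 * 5.9 = 66.76 Nm^3


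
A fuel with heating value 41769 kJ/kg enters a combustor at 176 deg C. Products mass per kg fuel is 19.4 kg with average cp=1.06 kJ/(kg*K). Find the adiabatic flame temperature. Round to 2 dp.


T_ad = T_in + Hc / (m_p * cp)
Denominator = 19.4 * 1.06 = 20.5640
Temperature rise = 41769 / 20.5640 = 2031.17 K
T_ad = 176 + 2031.17 = 2207.17 deg C


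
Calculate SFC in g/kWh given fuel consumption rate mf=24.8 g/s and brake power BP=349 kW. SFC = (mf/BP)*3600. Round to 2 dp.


SFC = (mf / BP) * 3600
Rate = 24.8 / 349 = 0.071060 g/(s*kW)
SFC = 0.071060 * 3600 = 255.82 g/kWh


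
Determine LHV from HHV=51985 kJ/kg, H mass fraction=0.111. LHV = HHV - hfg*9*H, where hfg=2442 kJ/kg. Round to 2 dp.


LHV = HHV - hfg * 9 * H
Water correction = 2442 * 9 * 0.111 = 2439.558 kJ/kg
LHV = 51985 - 2439.558 = 49545.44 kJ/kg


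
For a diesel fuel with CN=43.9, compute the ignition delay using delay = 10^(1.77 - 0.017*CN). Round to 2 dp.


delay = 10^(1.77 - 0.017*CN)
Exponent = 1.77 - 0.017*43.9 = 1.0237
delay = 10^1.0237 = 10.56 ms


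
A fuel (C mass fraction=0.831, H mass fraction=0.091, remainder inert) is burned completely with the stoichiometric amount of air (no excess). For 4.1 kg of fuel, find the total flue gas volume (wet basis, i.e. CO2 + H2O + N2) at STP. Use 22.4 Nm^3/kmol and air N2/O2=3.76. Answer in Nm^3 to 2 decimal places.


Per kg fuel: CO2 = (C/12 kmol)*22.4 = (0.831/12)*22.4 = 1.55120 Nm^3
Per kg fuel: H2O = (H/2 kmol)*22.4 = (0.091/2)*22.4 = 1.01920 Nm^3
O2 needed per kg fuel = C/12 + H/4 = 0.831/12 + 0.091/4 = 0.09200000 kmol
Per kg fuel: N2 = O2*3.76*22.4 = 0.09200000*3.76*22.4 = 7.74861 Nm^3
Total per kg = 1.55120 + 1.01920 + 7.74861 = 10.31901 Nm^3
Total = 10.31901 * 4.1 = 42.31 Nm^3


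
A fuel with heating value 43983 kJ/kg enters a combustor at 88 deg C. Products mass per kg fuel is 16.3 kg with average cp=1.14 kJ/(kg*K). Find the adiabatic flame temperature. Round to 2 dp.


T_ad = T_in + Hc / (m_p * cp)
Denominator = 16.3 * 1.14 = 18.5820
Temperature rise = 43983 / 18.5820 = 2366.97 K
T_ad = 88 + 2366.97 = 2454.97 deg C


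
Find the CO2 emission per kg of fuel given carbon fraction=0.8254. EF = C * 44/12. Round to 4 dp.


EF = C_frac * (M_CO2 / M_C)
EF = 0.8254 * (44/12)
EF = 0.8254 * 3.666667 = 3.0265 kg_CO2/kg_fuel


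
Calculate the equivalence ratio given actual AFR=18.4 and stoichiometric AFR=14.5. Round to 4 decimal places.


phi = AFR_stoich / AFR_actual
phi = 14.5 / 18.4 = 0.7880


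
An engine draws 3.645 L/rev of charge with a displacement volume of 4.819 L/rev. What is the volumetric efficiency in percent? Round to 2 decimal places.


eta_v = (V_actual / V_disp) * 100
Ratio = 3.645 / 4.819 = 0.7564
eta_v = 0.7564 * 100 = 75.64%


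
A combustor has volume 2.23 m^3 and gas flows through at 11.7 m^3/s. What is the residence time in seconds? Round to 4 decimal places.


tau = V / Q_flow
tau = 2.23 / 11.7 = 0.1906 s


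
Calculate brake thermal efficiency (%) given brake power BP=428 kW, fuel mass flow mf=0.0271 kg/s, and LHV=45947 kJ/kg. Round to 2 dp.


eta_BTE = (BP / (mf * LHV)) * 100
Denominator = 0.0271 * 45947 = 1245.1637 kW
eta_BTE = (428 / 1245.1637) * 100 = 34.37%


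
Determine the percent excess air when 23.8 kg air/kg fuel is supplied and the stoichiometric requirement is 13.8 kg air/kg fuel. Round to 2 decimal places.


Excess air = actual - stoichiometric = 23.8 - 13.8 = 10.00 kg/kg fuel
Excess air % = (excess / stoich) * 100 = (10.00 / 13.8) * 100 = 72.46%


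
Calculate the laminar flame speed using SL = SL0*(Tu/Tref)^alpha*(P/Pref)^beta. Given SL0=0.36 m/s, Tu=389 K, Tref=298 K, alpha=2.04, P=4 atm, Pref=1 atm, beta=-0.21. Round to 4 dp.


SL = SL0 * (Tu/Tref)^alpha * (P/Pref)^beta
T ratio = 389/298 = 1.30536913
(T ratio)^alpha = 1.30536913^2.04 = 1.722249
(P/Pref)^beta = 4^(-0.21) = 0.747425
SL = 0.36 * 1.722249 * 0.747425 = 0.4634 m/s


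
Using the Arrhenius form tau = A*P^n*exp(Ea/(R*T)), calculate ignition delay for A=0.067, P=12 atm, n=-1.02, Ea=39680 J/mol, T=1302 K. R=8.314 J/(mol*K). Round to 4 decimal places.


tau = A * P^n * exp(Ea/(R*T))
P^n = 12^(-1.02) = 0.07929305
Ea/(R*T) = 39680/(8.314*1302) = 3.665647
exp(Ea/(R*T)) = 39.081420
tau = 0.067 * 0.07929305 * 39.081420 = 0.2076 ms


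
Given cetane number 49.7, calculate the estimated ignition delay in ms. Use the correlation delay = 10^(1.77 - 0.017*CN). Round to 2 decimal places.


delay = 10^(1.77 - 0.017*CN)
Exponent = 1.77 - 0.017*49.7 = 0.9251
delay = 10^0.9251 = 8.42 ms


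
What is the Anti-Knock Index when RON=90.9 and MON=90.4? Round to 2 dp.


AKI = (RON + MON) / 2
AKI = (90.9 + 90.4) / 2
AKI = 181.3 / 2 = 90.65


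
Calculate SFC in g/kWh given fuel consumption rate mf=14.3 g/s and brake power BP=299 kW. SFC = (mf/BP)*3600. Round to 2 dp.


SFC = (mf / BP) * 3600
Rate = 14.3 / 299 = 0.047826 g/(s*kW)
SFC = 0.047826 * 3600 = 172.17 g/kWh


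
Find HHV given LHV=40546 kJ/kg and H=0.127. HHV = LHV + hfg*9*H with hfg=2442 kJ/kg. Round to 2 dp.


HHV = LHV + hfg * 9 * H
Water addition = 2442 * 9 * 0.127 = 2791.206 kJ/kg
HHV = 40546 + 2791.206 = 43337.21 kJ/kg


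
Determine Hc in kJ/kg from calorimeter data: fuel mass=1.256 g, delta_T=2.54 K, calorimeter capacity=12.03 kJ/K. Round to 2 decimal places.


Hc = C_cal * delta_T / m_fuel
Q_released = 12.03 * 2.54 = 30.5562 kJ
m_fuel = 1.256 g = 1.256/1000 kg = 0.001256 kg
Hc = 30.5562 / 0.001256 = 24328.18 kJ/kg


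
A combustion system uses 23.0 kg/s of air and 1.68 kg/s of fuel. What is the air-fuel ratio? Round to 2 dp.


AFR = m_air / m_fuel
AFR = 23.0 / 1.68 = 13.69


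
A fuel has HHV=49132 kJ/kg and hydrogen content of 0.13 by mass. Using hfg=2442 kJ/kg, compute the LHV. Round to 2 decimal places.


LHV = HHV - hfg * 9 * H
Water correction = 2442 * 9 * 0.13 = 2857.140 kJ/kg
LHV = 49132 - 2857.140 = 46274.86 kJ/kg


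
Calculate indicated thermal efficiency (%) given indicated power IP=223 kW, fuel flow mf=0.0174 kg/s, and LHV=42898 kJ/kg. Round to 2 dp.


eta_ith = (IP / (mf * LHV)) * 100
Denominator = 0.0174 * 42898 = 746.4252 kW
eta_ith = (223 / 746.4252) * 100 = 29.88%


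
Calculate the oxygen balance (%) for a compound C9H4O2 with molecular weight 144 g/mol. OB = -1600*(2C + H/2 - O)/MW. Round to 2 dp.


OB = -1600 * (2C + H/2 - O) / MW
Inner = 2*9 + 4/2 - 2 = 18.00
OB = -1600 * 18.00 / 144 = -200.00%


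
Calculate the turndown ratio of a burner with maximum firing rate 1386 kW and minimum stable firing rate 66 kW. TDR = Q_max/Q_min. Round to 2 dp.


TDR = Q_max / Q_min
TDR = 1386 / 66 = 21.00


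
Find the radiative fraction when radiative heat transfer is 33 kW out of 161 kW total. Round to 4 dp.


f_rad = Q_rad / Q_total
f_rad = 33 / 161 = 0.2050


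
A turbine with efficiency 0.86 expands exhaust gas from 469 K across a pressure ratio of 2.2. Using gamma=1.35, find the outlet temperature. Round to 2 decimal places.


T_out = T_in * (1 - eta * (1 - PR^(-(gamma-1)/gamma)))
Exponent = -(1.35-1)/1.35 = -0.25925926
PR^exp = 2.2^(-0.25925926) = 0.81512413
Factor = 1 - 0.86*(1 - 0.81512413) = 0.84100675
T_out = 469 * 0.84100675 = 394.43 K


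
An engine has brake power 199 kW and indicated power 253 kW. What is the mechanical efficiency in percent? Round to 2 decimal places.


eta_mech = (BP / IP) * 100
Ratio = 199 / 253 = 0.7866
eta_mech = 0.7866 * 100 = 78.66%


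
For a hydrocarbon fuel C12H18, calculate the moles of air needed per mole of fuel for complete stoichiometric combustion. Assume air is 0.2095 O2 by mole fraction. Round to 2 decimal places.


Balanced combustion: C12H18 + 16.5 O2 -> 12 CO2 + 9 H2O
O2 needed = C + H/4 = 12 + 18/4 = 16.50 moles
Air moles = O2 / 0.2095 = 16.50 / 0.2095 = 78.76 moles air


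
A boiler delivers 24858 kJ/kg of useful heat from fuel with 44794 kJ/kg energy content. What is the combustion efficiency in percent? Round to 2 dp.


Efficiency = (Q_useful / Q_fuel) * 100
Efficiency = (24858 / 44794) * 100
Efficiency = 0.5549 * 100 = 55.49%


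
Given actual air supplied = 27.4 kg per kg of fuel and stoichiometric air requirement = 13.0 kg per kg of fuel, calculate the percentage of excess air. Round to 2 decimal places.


Excess air = actual - stoichiometric = 27.4 - 13.0 = 14.40 kg/kg fuel
Excess air % = (excess / stoich) * 100 = (14.40 / 13.0) * 100 = 110.77%


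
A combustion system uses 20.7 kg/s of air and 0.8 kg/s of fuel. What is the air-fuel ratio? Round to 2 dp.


AFR = m_air / m_fuel
AFR = 20.7 / 0.8 = 25.88


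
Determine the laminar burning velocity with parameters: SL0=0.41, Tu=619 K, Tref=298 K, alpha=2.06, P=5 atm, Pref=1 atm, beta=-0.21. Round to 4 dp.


SL = SL0 * (Tu/Tref)^alpha * (P/Pref)^beta
T ratio = 619/298 = 2.07718121
(T ratio)^alpha = 2.07718121^2.06 = 4.508138
(P/Pref)^beta = 5^(-0.21) = 0.713208
SL = 0.41 * 4.508138 * 0.713208 = 1.3182 m/s


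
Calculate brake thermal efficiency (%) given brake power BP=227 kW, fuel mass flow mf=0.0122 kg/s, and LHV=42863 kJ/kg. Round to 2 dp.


eta_BTE = (BP / (mf * LHV)) * 100
Denominator = 0.0122 * 42863 = 522.9286 kW
eta_BTE = (227 / 522.9286) * 100 = 43.41%


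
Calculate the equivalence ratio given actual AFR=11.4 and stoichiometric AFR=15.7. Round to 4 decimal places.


phi = AFR_stoich / AFR_actual
phi = 15.7 / 11.4 = 1.3772


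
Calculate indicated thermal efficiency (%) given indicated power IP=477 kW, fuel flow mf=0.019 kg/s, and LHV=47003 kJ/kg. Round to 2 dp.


eta_ith = (IP / (mf * LHV)) * 100
Denominator = 0.019 * 47003 = 893.0570 kW
eta_ith = (477 / 893.0570) * 100 = 53.41%
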